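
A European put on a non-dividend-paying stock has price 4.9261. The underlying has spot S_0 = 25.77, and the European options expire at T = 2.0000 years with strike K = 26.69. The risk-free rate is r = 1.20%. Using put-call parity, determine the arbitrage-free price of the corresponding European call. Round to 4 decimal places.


Answer: Call price = 4.6390

Derivation:
Put-call parity: C - P = S_0 * exp(-qT) - K * exp(-rT).
S_0 * exp(-qT) = 25.7700 * 1.00000000 = 25.77000000
K * exp(-rT) = 26.6900 * 0.97628571 = 26.05706559
C = P + S*exp(-qT) - K*exp(-rT)
C = 4.9261 + 25.77000000 - 26.05706559 = 4.6390


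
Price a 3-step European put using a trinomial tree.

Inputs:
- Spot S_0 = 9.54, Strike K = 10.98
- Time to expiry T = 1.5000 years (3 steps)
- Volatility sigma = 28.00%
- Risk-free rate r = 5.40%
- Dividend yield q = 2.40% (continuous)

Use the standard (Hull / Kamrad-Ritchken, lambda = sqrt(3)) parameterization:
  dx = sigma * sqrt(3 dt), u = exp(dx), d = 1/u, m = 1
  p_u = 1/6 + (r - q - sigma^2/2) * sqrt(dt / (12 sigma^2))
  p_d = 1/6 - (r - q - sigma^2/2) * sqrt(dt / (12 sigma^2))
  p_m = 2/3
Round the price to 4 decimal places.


dt = T/N = 0.500000; dx = sigma*sqrt(3*dt) = 0.342929
u = exp(dx) = 1.409068; d = 1/u = 0.709689
p_u = 0.159960, p_m = 0.666667, p_d = 0.173374
Discount per step: exp(-r*dt) = 0.973361
Stock lattice S(k, j) with j the centered position index:
  k=0: S(0,+0) = 9.5400
  k=1: S(1,-1) = 6.7704; S(1,+0) = 9.5400; S(1,+1) = 13.4425
  k=2: S(2,-2) = 4.8049; S(2,-1) = 6.7704; S(2,+0) = 9.5400; S(2,+1) = 13.4425; S(2,+2) = 18.9414
  k=3: S(3,-3) = 3.4100; S(3,-2) = 4.8049; S(3,-1) = 6.7704; S(3,+0) = 9.5400; S(3,+1) = 13.4425; S(3,+2) = 18.9414; S(3,+3) = 26.6897
Terminal payoffs V(N, j) = max(K - S_T, 0):
  V(3,-3) = 7.570015; V(3,-2) = 6.175099; V(3,-1) = 4.209568; V(3,+0) = 1.440000; V(3,+1) = 0.000000; V(3,+2) = 0.000000; V(3,+3) = 0.000000
Backward induction: V(k, j) = exp(-r*dt) * [p_u * V(k+1, j+1) + p_m * V(k+1, j) + p_d * V(k+1, j-1)]
  V(2,-2) = exp(-r*dt) * [p_u*4.209568 + p_m*6.175099 + p_d*7.570015] = 5.939971
  V(2,-1) = exp(-r*dt) * [p_u*1.440000 + p_m*4.209568 + p_d*6.175099] = 3.997906
  V(2,+0) = exp(-r*dt) * [p_u*0.000000 + p_m*1.440000 + p_d*4.209568] = 1.644813
  V(2,+1) = exp(-r*dt) * [p_u*0.000000 + p_m*0.000000 + p_d*1.440000] = 0.243007
  V(2,+2) = exp(-r*dt) * [p_u*0.000000 + p_m*0.000000 + p_d*0.000000] = 0.000000
  V(1,-1) = exp(-r*dt) * [p_u*1.644813 + p_m*3.997906 + p_d*5.939971] = 3.852767
  V(1,+0) = exp(-r*dt) * [p_u*0.243007 + p_m*1.644813 + p_d*3.997906] = 1.779835
  V(1,+1) = exp(-r*dt) * [p_u*0.000000 + p_m*0.243007 + p_d*1.644813] = 0.435260
  V(0,+0) = exp(-r*dt) * [p_u*0.435260 + p_m*1.779835 + p_d*3.852767] = 1.872892

Answer: Price = V(0,0) = 1.8729


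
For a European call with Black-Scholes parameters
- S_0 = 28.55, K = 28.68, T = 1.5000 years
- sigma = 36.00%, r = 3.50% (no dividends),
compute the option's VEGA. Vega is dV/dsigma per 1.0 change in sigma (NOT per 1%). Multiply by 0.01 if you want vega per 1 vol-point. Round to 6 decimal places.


Answer: Vega = 13.213740

Derivation:
d1 = 0.3292225811; d2 = -0.1116855726
phi(d1) = 0.3778974989; exp(-qT) = 1.0000000000; exp(-rT) = 0.9488543211
Vega = S * exp(-qT) * phi(d1) * sqrt(T) = 28.5500 * 1.0000000000 * 0.3778974989 * 1.2247448714 = 13.213740


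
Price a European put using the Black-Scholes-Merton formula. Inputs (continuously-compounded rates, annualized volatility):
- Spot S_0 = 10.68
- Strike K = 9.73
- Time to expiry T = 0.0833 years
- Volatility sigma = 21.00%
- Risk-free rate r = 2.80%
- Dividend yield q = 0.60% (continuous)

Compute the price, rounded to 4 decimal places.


d1 = (ln(S/K) + (r - q + 0.5*sigma^2) * T) / (sigma * sqrt(T)) = 1.59757230
d2 = d1 - sigma * sqrt(T) = 1.53696265
exp(-rT) = 0.99767032; exp(-qT) = 0.99950032
P = K * exp(-rT) * N(-d2) - S_0 * exp(-qT) * N(-d1)
N(-d1) = 0.05506910; N(-d2) = 0.06215123
P = 9.7300 * 0.99767032 * 0.06215123 - 10.6800 * 0.99950032 * 0.05506910 = 0.0155

Answer: Price = 0.0155


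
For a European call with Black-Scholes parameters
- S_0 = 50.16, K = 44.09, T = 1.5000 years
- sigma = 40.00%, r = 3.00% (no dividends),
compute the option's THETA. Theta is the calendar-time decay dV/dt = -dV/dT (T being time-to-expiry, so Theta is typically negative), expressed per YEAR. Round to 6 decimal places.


Answer: Theta = -3.417046

Derivation:
d1 = 0.6000941580; d2 = 0.1101962095
phi(d1) = 0.3332057765; exp(-qT) = 1.0000000000; exp(-rT) = 0.9559974818
Theta = -S*exp(-qT)*phi(d1)*sigma/(2*sqrt(T)) - r*K*exp(-rT)*N(d2) + q*S*exp(-qT)*N(d1)
N(d1) = 0.7257782571; N(d2) = 0.5438731158; sqrt(T) = 1.2247448714
Term 1 = -50.1600 * 1.0000000000 * 0.3332057765 * 0.4000 / (2 * 1.2247448714) = -2.7293197366
Term 2 = -0.0300 * 44.0900 * 0.9559974818 * 0.5438731158 = -0.6877263960
Term 3 = 0 (no dividend yield, q = 0)
Theta = -2.7293197366 + (-0.6877263960) + (0.0000000000) = -3.417046


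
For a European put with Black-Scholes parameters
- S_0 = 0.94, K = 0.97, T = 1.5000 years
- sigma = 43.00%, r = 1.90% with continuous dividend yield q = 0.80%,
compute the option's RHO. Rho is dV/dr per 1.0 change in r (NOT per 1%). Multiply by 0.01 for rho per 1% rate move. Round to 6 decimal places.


Answer: Rho = -0.869287

Derivation:
d1 = 0.2349968375; d2 = -0.2916434572
phi(d1) = 0.3880774717; exp(-qT) = 0.9880717129; exp(-rT) = 0.9719022941
N(-d2) = 0.6147203774
Rho = -K*T*exp(-rT)*N(-d2) = -0.9700 * 1.5000 * 0.9719022941 * 0.6147203774 = -0.869287


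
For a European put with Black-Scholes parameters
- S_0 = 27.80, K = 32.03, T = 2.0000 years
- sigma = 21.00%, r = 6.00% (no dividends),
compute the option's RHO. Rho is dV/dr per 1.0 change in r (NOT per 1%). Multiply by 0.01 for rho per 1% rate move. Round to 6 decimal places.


d1 = 0.0756370475; d2 = -0.2213478006
phi(d1) = 0.3978027440; exp(-qT) = 1.0000000000; exp(-rT) = 0.8869204367
N(-d2) = 0.5875891833
Rho = -K*T*exp(-rT)*N(-d2) = -32.0300 * 2.0000 * 0.8869204367 * 0.5875891833 = -33.384539

Answer: Rho = -33.384539


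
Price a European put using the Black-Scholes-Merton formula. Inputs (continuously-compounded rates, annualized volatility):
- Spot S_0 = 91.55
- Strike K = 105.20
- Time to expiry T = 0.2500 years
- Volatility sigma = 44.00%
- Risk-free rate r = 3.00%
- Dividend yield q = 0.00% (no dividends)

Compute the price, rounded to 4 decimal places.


Answer: Price = 16.4942

Derivation:
d1 = (ln(S/K) + (r - q + 0.5*sigma^2) * T) / (sigma * sqrt(T)) = -0.48762741
d2 = d1 - sigma * sqrt(T) = -0.70762741
exp(-rT) = 0.99252805; exp(-qT) = 1.00000000
P = K * exp(-rT) * N(-d2) - S_0 * exp(-qT) * N(-d1)
N(-d1) = 0.68709311; N(-d2) = 0.76041167
P = 105.2000 * 0.99252805 * 0.76041167 - 91.5500 * 1.00000000 * 0.68709311 = 16.4942


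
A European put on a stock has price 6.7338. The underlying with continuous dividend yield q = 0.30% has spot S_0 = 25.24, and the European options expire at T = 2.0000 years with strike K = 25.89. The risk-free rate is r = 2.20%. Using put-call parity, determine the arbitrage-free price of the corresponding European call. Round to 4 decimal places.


Answer: Call price = 7.0473

Derivation:
Put-call parity: C - P = S_0 * exp(-qT) - K * exp(-rT).
S_0 * exp(-qT) = 25.2400 * 0.99401796 = 25.08901341
K * exp(-rT) = 25.8900 * 0.95695396 = 24.77553796
C = P + S*exp(-qT) - K*exp(-rT)
C = 6.7338 + 25.08901341 - 24.77553796 = 7.0473


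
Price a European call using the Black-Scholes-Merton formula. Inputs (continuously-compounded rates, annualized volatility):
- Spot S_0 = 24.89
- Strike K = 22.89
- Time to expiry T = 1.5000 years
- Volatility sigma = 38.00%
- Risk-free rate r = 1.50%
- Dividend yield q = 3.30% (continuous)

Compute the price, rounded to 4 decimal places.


Answer: Price = 4.9230

Derivation:
d1 = (ln(S/K) + (r - q + 0.5*sigma^2) * T) / (sigma * sqrt(T)) = 0.35467318
d2 = d1 - sigma * sqrt(T) = -0.11072987
exp(-rT) = 0.97775124; exp(-qT) = 0.95170516
C = S_0 * exp(-qT) * N(d1) - K * exp(-rT) * N(d2)
N(d1) = 0.63858278; N(d2) = 0.45591528
C = 24.8900 * 0.95170516 * 0.63858278 - 22.8900 * 0.97775124 * 0.45591528 = 4.9230


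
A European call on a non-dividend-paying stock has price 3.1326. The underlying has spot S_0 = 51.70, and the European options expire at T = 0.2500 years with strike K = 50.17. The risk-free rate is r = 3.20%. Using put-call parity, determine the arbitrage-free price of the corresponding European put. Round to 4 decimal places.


Answer: Put price = 1.2028

Derivation:
Put-call parity: C - P = S_0 * exp(-qT) - K * exp(-rT).
S_0 * exp(-qT) = 51.7000 * 1.00000000 = 51.70000000
K * exp(-rT) = 50.1700 * 0.99203191 = 49.77024117
P = C - S*exp(-qT) + K*exp(-rT)
P = 3.1326 - 51.70000000 + 49.77024117 = 1.2028


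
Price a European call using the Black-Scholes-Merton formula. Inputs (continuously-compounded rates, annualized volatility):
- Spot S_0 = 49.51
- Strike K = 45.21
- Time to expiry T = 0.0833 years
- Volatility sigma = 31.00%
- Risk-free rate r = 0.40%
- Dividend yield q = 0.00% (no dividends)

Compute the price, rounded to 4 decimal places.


d1 = (ln(S/K) + (r - q + 0.5*sigma^2) * T) / (sigma * sqrt(T)) = 1.06393933
d2 = d1 - sigma * sqrt(T) = 0.97446794
exp(-rT) = 0.99966686; exp(-qT) = 1.00000000
C = S_0 * exp(-qT) * N(d1) - K * exp(-rT) * N(d2)
N(d1) = 0.85632191; N(d2) = 0.83508787
C = 49.5100 * 1.00000000 * 0.85632191 - 45.2100 * 0.99966686 * 0.83508787 = 4.6548

Answer: Price = 4.6548


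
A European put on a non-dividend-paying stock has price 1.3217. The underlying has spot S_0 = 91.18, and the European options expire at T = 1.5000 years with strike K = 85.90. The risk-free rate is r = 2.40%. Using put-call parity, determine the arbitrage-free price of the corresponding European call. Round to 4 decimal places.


Answer: Call price = 9.6391

Derivation:
Put-call parity: C - P = S_0 * exp(-qT) - K * exp(-rT).
S_0 * exp(-qT) = 91.1800 * 1.00000000 = 91.18000000
K * exp(-rT) = 85.9000 * 0.96464029 = 82.86260121
C = P + S*exp(-qT) - K*exp(-rT)
C = 1.3217 + 91.18000000 - 82.86260121 = 9.6391


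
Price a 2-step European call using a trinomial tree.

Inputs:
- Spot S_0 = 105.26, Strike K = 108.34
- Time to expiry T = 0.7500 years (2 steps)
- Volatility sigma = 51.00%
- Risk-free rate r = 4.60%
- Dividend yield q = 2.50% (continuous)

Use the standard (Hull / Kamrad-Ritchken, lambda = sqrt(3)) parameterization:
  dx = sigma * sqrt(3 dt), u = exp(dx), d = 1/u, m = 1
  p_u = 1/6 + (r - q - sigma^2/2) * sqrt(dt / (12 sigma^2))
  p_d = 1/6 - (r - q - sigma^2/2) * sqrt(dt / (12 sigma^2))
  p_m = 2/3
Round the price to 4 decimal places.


dt = T/N = 0.375000; dx = sigma*sqrt(3*dt) = 0.540937
u = exp(dx) = 1.717615; d = 1/u = 0.582203
p_u = 0.128868, p_m = 0.666667, p_d = 0.204466
Discount per step: exp(-r*dt) = 0.982898
Stock lattice S(k, j) with j the centered position index:
  k=0: S(0,+0) = 105.2600
  k=1: S(1,-1) = 61.2827; S(1,+0) = 105.2600; S(1,+1) = 180.7962
  k=2: S(2,-2) = 35.6789; S(2,-1) = 61.2827; S(2,+0) = 105.2600; S(2,+1) = 180.7962; S(2,+2) = 310.5382
Terminal payoffs V(N, j) = max(S_T - K, 0):
  V(2,-2) = 0.000000; V(2,-1) = 0.000000; V(2,+0) = 0.000000; V(2,+1) = 72.456153; V(2,+2) = 202.198179
Backward induction: V(k, j) = exp(-r*dt) * [p_u * V(k+1, j+1) + p_m * V(k+1, j) + p_d * V(k+1, j-1)]
  V(1,-1) = exp(-r*dt) * [p_u*0.000000 + p_m*0.000000 + p_d*0.000000] = 0.000000
  V(1,+0) = exp(-r*dt) * [p_u*72.456153 + p_m*0.000000 + p_d*0.000000] = 9.177568
  V(1,+1) = exp(-r*dt) * [p_u*202.198179 + p_m*72.456153 + p_d*0.000000] = 73.089180
  V(0,+0) = exp(-r*dt) * [p_u*73.089180 + p_m*9.177568 + p_d*0.000000] = 15.271491

Answer: Price = V(0,0) = 15.2715


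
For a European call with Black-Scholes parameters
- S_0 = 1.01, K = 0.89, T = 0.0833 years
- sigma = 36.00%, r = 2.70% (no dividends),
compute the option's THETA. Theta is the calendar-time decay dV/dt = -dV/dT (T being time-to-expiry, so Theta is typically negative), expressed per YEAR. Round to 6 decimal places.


d1 = 1.2909352003; d2 = 1.1870329386
phi(d1) = 0.1733928623; exp(-qT) = 1.0000000000; exp(-rT) = 0.9977534273
Theta = -S*exp(-qT)*phi(d1)*sigma/(2*sqrt(T)) - r*K*exp(-rT)*N(d2) + q*S*exp(-qT)*N(d1)
N(d1) = 0.9016369259; N(d2) = 0.8823926858; sqrt(T) = 0.2886173938
Term 1 = -1.0100 * 1.0000000000 * 0.1733928623 * 0.3600 / (2 * 0.2886173938) = -0.1092201061
Term 2 = -0.0270 * 0.8900 * 0.9977534273 * 0.8823926858 = -0.0211562601
Term 3 = 0 (no dividend yield, q = 0)
Theta = -0.1092201061 + (-0.0211562601) + (0.0000000000) = -0.130376

Answer: Theta = -0.130376


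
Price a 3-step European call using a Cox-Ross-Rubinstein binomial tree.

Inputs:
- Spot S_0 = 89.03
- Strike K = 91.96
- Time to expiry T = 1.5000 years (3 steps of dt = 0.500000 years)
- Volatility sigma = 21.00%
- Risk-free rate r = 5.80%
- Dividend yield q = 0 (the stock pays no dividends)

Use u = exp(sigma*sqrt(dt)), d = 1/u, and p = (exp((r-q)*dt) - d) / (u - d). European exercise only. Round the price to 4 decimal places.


Answer: Price = V(0,0) = 11.9452

Derivation:
dt = T/N = 0.500000
u = exp(sigma*sqrt(dt)) = 1.160084; d = 1/u = 0.862007
p = (exp((r-q)*dt) - d) / (u - d) = 0.561660
Discount per step: exp(-r*dt) = 0.971416
Stock lattice S(k, i) with i counting down-moves:
  k=0: S(0,0) = 89.0300
  k=1: S(1,0) = 103.2823; S(1,1) = 76.7444
  k=2: S(2,0) = 119.8161; S(2,1) = 89.0300; S(2,2) = 66.1542
  k=3: S(3,0) = 138.9968; S(3,1) = 103.2823; S(3,2) = 76.7444; S(3,3) = 57.0254
Terminal payoffs V(N, i) = max(S_T - K, 0):
  V(3,0) = 47.036766; V(3,1) = 11.322279; V(3,2) = 0.000000; V(3,3) = 0.000000
Backward induction: V(k, i) = exp(-r*dt) * [p * V(k+1, i) + (1-p) * V(k+1, i+1)].
  V(2,0) = exp(-r*dt) * [p*47.036766 + (1-p)*11.322279] = 30.484663
  V(2,1) = exp(-r*dt) * [p*11.322279 + (1-p)*0.000000] = 6.177496
  V(2,2) = exp(-r*dt) * [p*0.000000 + (1-p)*0.000000] = 0.000000
  V(1,0) = exp(-r*dt) * [p*30.484663 + (1-p)*6.177496] = 19.263041
  V(1,1) = exp(-r*dt) * [p*6.177496 + (1-p)*0.000000] = 3.370475
  V(0,0) = exp(-r*dt) * [p*19.263041 + (1-p)*3.370475] = 11.945203


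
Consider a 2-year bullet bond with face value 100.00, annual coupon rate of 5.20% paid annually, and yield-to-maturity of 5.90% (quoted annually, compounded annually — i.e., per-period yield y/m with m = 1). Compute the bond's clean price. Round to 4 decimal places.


Coupon per period c = face * coupon_rate / m = 5.200000
Periods per year m = 1; per-period yield y/m = 0.059000
Number of cashflows N = 2
Cashflows (t years, CF_t, discount factor 1/(1+y/m)^(m*t), PV):
  t = 1.0000: CF_t = 5.200000, DF = 0.944287, PV = 4.910293
  t = 2.0000: CF_t = 105.200000, DF = 0.891678, PV = 93.804532
Price P = sum_t PV_t = 98.714824

Answer: Price = 98.7148


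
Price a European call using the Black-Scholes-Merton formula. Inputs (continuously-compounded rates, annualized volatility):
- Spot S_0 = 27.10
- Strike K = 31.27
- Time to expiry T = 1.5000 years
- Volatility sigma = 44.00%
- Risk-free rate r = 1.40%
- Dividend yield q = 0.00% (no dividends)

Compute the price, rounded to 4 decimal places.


Answer: Price = 4.5229

Derivation:
d1 = (ln(S/K) + (r - q + 0.5*sigma^2) * T) / (sigma * sqrt(T)) = 0.04281886
d2 = d1 - sigma * sqrt(T) = -0.49606889
exp(-rT) = 0.97921896; exp(-qT) = 1.00000000
C = S_0 * exp(-qT) * N(d1) - K * exp(-rT) * N(d2)
N(d1) = 0.51707703; N(d2) = 0.30992290
C = 27.1000 * 1.00000000 * 0.51707703 - 31.2700 * 0.97921896 * 0.30992290 = 4.5229


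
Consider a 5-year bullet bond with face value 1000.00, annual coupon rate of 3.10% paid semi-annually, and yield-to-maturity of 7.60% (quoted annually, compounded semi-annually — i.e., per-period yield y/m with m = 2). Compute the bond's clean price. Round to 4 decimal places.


Coupon per period c = face * coupon_rate / m = 15.500000
Periods per year m = 2; per-period yield y/m = 0.038000
Number of cashflows N = 10
Cashflows (t years, CF_t, discount factor 1/(1+y/m)^(m*t), PV):
  t = 0.5000: CF_t = 15.500000, DF = 0.963391, PV = 14.932563
  t = 1.0000: CF_t = 15.500000, DF = 0.928122, PV = 14.385898
  t = 1.5000: CF_t = 15.500000, DF = 0.894145, PV = 13.859247
  t = 2.0000: CF_t = 15.500000, DF = 0.861411, PV = 13.351876
  t = 2.5000: CF_t = 15.500000, DF = 0.829876, PV = 12.863079
  t = 3.0000: CF_t = 15.500000, DF = 0.799495, PV = 12.392176
  t = 3.5000: CF_t = 15.500000, DF = 0.770227, PV = 11.938513
  t = 4.0000: CF_t = 15.500000, DF = 0.742030, PV = 11.501457
  t = 4.5000: CF_t = 15.500000, DF = 0.714865, PV = 11.080402
  t = 5.0000: CF_t = 1015.500000, DF = 0.688694, PV = 699.369024
Price P = sum_t PV_t = 815.674234

Answer: Price = 815.6742


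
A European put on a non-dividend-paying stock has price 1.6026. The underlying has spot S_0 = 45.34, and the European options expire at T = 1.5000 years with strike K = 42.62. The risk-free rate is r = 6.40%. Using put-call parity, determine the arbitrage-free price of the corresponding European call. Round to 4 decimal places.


Answer: Call price = 8.2239

Derivation:
Put-call parity: C - P = S_0 * exp(-qT) - K * exp(-rT).
S_0 * exp(-qT) = 45.3400 * 1.00000000 = 45.34000000
K * exp(-rT) = 42.6200 * 0.90846402 = 38.71873636
C = P + S*exp(-qT) - K*exp(-rT)
C = 1.6026 + 45.34000000 - 38.71873636 = 8.2239


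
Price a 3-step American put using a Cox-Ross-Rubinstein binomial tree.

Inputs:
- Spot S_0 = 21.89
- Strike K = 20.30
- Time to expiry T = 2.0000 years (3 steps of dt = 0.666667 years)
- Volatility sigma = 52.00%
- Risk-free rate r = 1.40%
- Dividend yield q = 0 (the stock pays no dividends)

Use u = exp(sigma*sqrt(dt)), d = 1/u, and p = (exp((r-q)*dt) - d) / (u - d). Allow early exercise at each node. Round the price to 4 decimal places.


dt = T/N = 0.666667
u = exp(sigma*sqrt(dt)) = 1.528945; d = 1/u = 0.654046
p = (exp((r-q)*dt) - d) / (u - d) = 0.406140
Discount per step: exp(-r*dt) = 0.990710
Stock lattice S(k, i) with i counting down-moves:
  k=0: S(0,0) = 21.8900
  k=1: S(1,0) = 33.4686; S(1,1) = 14.3171
  k=2: S(2,0) = 51.1717; S(2,1) = 21.8900; S(2,2) = 9.3640
  k=3: S(3,0) = 78.2387; S(3,1) = 33.4686; S(3,2) = 14.3171; S(3,3) = 6.1245
Terminal payoffs V(N, i) = max(K - S_T, 0):
  V(3,0) = 0.000000; V(3,1) = 0.000000; V(3,2) = 5.982942; V(3,3) = 14.175511
Backward induction: V(k, i) = exp(-r*dt) * [p * V(k+1, i) + (1-p) * V(k+1, i+1)]; then take max(V_cont, immediate exercise) for American.
  V(2,0) = exp(-r*dt) * [p*0.000000 + (1-p)*0.000000] = 0.000000; exercise = 0.000000; V(2,0) = max -> 0.000000
  V(2,1) = exp(-r*dt) * [p*0.000000 + (1-p)*5.982942] = 3.520025; exercise = 0.000000; V(2,1) = max -> 3.520025
  V(2,2) = exp(-r*dt) * [p*5.982942 + (1-p)*14.175511] = 10.747406; exercise = 10.935991; V(2,2) = max -> 10.935991
  V(1,0) = exp(-r*dt) * [p*0.000000 + (1-p)*3.520025] = 2.070984; exercise = 0.000000; V(1,0) = max -> 2.070984
  V(1,1) = exp(-r*dt) * [p*3.520025 + (1-p)*10.935991] = 7.850460; exercise = 5.982942; V(1,1) = max -> 7.850460
  V(0,0) = exp(-r*dt) * [p*2.070984 + (1-p)*7.850460] = 5.452062; exercise = 0.000000; V(0,0) = max -> 5.452062

Answer: Price = V(0,0) = 5.4521


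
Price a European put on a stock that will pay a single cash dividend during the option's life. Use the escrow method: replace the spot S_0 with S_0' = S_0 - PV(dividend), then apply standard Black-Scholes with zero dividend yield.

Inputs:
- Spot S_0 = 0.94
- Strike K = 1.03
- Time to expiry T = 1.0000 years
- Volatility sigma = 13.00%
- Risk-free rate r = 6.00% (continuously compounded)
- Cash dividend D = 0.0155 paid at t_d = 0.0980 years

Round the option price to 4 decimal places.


Answer: Price = 0.0751

Derivation:
PV(D) = D * exp(-r * t_d) = 0.0155 * 0.99413725 = 0.01540913
S_0' = S_0 - PV(D) = 0.9400 - 0.01540913 = 0.92459087
d1 = (ln(S_0'/K) + (r + sigma^2/2)*T) / (sigma*sqrt(T)) = -0.30394417
d2 = d1 - sigma*sqrt(T) = -0.43394417
exp(-rT) = 0.94176453
N(-d1) = 0.61941479; N(-d2) = 0.66783551
P = K * exp(-rT) * N(-d2) - S_0' * N(-d1) = 1.0300 * 0.94176453 * 0.66783551 - 0.92459087 * 0.61941479 = 0.0751


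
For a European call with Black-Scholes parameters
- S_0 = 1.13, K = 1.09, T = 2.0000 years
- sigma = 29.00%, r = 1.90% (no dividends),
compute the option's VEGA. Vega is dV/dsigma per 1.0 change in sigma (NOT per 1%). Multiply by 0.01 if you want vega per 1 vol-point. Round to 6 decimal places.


d1 = 0.3855924878; d2 = -0.0245294453
phi(d1) = 0.3703601692; exp(-qT) = 1.0000000000; exp(-rT) = 0.9627129409
Vega = S * exp(-qT) * phi(d1) * sqrt(T) = 1.1300 * 1.0000000000 * 0.3703601692 * 1.4142135624 = 0.591858

Answer: Vega = 0.591858


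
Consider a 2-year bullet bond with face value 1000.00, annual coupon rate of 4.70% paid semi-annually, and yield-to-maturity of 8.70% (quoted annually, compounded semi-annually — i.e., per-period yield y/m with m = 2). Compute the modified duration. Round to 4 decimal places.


Answer: Modified duration = 1.8488

Derivation:
Coupon per period c = face * coupon_rate / m = 23.500000
Periods per year m = 2; per-period yield y/m = 0.043500
Number of cashflows N = 4
Cashflows (t years, CF_t, discount factor 1/(1+y/m)^(m*t), PV):
  t = 0.5000: CF_t = 23.500000, DF = 0.958313, PV = 22.520364
  t = 1.0000: CF_t = 23.500000, DF = 0.918365, PV = 21.581566
  t = 1.5000: CF_t = 23.500000, DF = 0.880081, PV = 20.681903
  t = 2.0000: CF_t = 1023.500000, DF = 0.843393, PV = 863.213122
Price P = sum_t PV_t = 927.996955
First compute Macaulay numerator sum_t t * PV_t:
  t * PV_t at t = 0.5000: 11.260182
  t * PV_t at t = 1.0000: 21.581566
  t * PV_t at t = 1.5000: 31.022855
  t * PV_t at t = 2.0000: 1726.426243
Macaulay duration D = 1790.290846 / 927.996955 = 1.929199
Modified duration = D / (1 + y/m) = 1.929199 / (1 + 0.043500) = 1.848777


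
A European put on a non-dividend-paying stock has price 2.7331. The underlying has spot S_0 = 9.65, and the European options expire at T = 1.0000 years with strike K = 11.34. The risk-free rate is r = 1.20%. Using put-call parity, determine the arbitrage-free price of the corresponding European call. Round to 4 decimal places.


Put-call parity: C - P = S_0 * exp(-qT) - K * exp(-rT).
S_0 * exp(-qT) = 9.6500 * 1.00000000 = 9.65000000
K * exp(-rT) = 11.3400 * 0.98807171 = 11.20473322
C = P + S*exp(-qT) - K*exp(-rT)
C = 2.7331 + 9.65000000 - 11.20473322 = 1.1784

Answer: Call price = 1.1784


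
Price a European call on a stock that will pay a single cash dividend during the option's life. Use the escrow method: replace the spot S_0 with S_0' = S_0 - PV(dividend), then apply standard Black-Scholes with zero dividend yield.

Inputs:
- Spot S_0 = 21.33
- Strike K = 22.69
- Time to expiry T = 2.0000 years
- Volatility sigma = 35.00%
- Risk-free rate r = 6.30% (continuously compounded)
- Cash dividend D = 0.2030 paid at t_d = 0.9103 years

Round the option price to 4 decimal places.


Answer: Price = 4.6127

Derivation:
PV(D) = D * exp(-r * t_d) = 0.2030 * 0.94426456 = 0.19168571
S_0' = S_0 - PV(D) = 21.3300 - 0.19168571 = 21.13831429
d1 = (ln(S_0'/K) + (r + sigma^2/2)*T) / (sigma*sqrt(T)) = 0.35893334
d2 = d1 - sigma*sqrt(T) = -0.13604141
exp(-rT) = 0.88161485
N(d1) = 0.64017752; N(d2) = 0.44589427
C = S_0' * N(d1) - K * exp(-rT) * N(d2) = 21.13831429 * 0.64017752 - 22.6900 * 0.88161485 * 0.44589427 = 4.6127


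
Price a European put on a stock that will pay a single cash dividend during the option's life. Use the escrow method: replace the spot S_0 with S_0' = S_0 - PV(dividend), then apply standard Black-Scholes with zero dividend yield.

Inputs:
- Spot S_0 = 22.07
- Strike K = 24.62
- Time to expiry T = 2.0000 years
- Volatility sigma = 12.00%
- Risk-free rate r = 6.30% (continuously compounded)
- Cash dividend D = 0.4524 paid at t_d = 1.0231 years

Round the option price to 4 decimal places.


Answer: Price = 1.4957

Derivation:
PV(D) = D * exp(-r * t_d) = 0.4524 * 0.93757802 = 0.42416030
S_0' = S_0 - PV(D) = 22.0700 - 0.42416030 = 21.64583970
d1 = (ln(S_0'/K) + (r + sigma^2/2)*T) / (sigma*sqrt(T)) = 0.06867276
d2 = d1 - sigma*sqrt(T) = -0.10103287
exp(-rT) = 0.88161485
N(-d1) = 0.47262505; N(-d2) = 0.54023782
P = K * exp(-rT) * N(-d2) - S_0' * N(-d1) = 24.6200 * 0.88161485 * 0.54023782 - 21.64583970 * 0.47262505 = 1.4957


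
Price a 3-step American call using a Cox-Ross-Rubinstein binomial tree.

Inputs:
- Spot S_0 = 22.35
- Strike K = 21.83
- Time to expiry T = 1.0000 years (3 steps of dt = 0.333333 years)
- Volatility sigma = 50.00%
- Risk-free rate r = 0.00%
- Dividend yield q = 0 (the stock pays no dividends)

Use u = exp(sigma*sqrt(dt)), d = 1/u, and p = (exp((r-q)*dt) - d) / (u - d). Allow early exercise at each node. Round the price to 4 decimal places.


dt = T/N = 0.333333
u = exp(sigma*sqrt(dt)) = 1.334658; d = 1/u = 0.749256
p = (exp((r-q)*dt) - d) / (u - d) = 0.428328
Discount per step: exp(-r*dt) = 1.000000
Stock lattice S(k, i) with i counting down-moves:
  k=0: S(0,0) = 22.3500
  k=1: S(1,0) = 29.8296; S(1,1) = 16.7459
  k=2: S(2,0) = 39.8123; S(2,1) = 22.3500; S(2,2) = 12.5469
  k=3: S(3,0) = 53.1358; S(3,1) = 29.8296; S(3,2) = 16.7459; S(3,3) = 9.4009
Terminal payoffs V(N, i) = max(S_T - K, 0):
  V(3,0) = 31.305844; V(3,1) = 7.999608; V(3,2) = 0.000000; V(3,3) = 0.000000
Backward induction: V(k, i) = exp(-r*dt) * [p * V(k+1, i) + (1-p) * V(k+1, i+1)]; then take max(V_cont, immediate exercise) for American.
  V(2,0) = exp(-r*dt) * [p*31.305844 + (1-p)*7.999608] = 17.982327; exercise = 17.982327; V(2,0) = max -> 17.982327
  V(2,1) = exp(-r*dt) * [p*7.999608 + (1-p)*0.000000] = 3.426458; exercise = 0.520000; V(2,1) = max -> 3.426458
  V(2,2) = exp(-r*dt) * [p*0.000000 + (1-p)*0.000000] = 0.000000; exercise = 0.000000; V(2,2) = max -> 0.000000
  V(1,0) = exp(-r*dt) * [p*17.982327 + (1-p)*3.426458] = 9.661148; exercise = 7.999608; V(1,0) = max -> 9.661148
  V(1,1) = exp(-r*dt) * [p*3.426458 + (1-p)*0.000000] = 1.467649; exercise = 0.000000; V(1,1) = max -> 1.467649
  V(0,0) = exp(-r*dt) * [p*9.661148 + (1-p)*1.467649] = 4.977156; exercise = 0.520000; V(0,0) = max -> 4.977156

Answer: Price = V(0,0) = 4.9772


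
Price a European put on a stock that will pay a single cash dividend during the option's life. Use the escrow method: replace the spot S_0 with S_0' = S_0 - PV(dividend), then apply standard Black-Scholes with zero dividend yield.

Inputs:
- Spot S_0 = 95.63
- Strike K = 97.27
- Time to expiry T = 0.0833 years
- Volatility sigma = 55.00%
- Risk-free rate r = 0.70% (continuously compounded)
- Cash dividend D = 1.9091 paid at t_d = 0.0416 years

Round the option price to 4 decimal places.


Answer: Price = 7.9446

Derivation:
PV(D) = D * exp(-r * t_d) = 1.9091 * 0.99970884 = 1.90854415
S_0' = S_0 - PV(D) = 95.6300 - 1.90854415 = 93.72145585
d1 = (ln(S_0'/K) + (r + sigma^2/2)*T) / (sigma*sqrt(T)) = -0.15107289
d2 = d1 - sigma*sqrt(T) = -0.30981245
exp(-rT) = 0.99941707
N(-d1) = 0.56004089; N(-d2) = 0.62164821
P = K * exp(-rT) * N(-d2) - S_0' * N(-d1) = 97.2700 * 0.99941707 * 0.62164821 - 93.72145585 * 0.56004089 = 7.9446


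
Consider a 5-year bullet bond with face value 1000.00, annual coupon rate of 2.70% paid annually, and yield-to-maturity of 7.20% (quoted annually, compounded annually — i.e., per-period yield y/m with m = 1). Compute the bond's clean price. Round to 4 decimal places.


Answer: Price = 816.4750

Derivation:
Coupon per period c = face * coupon_rate / m = 27.000000
Periods per year m = 1; per-period yield y/m = 0.072000
Number of cashflows N = 5
Cashflows (t years, CF_t, discount factor 1/(1+y/m)^(m*t), PV):
  t = 1.0000: CF_t = 27.000000, DF = 0.932836, PV = 25.186567
  t = 2.0000: CF_t = 27.000000, DF = 0.870183, PV = 23.494932
  t = 3.0000: CF_t = 27.000000, DF = 0.811738, PV = 21.916914
  t = 4.0000: CF_t = 27.000000, DF = 0.757218, PV = 20.444883
  t = 5.0000: CF_t = 1027.000000, DF = 0.706360, PV = 725.431679
Price P = sum_t PV_t = 816.474975


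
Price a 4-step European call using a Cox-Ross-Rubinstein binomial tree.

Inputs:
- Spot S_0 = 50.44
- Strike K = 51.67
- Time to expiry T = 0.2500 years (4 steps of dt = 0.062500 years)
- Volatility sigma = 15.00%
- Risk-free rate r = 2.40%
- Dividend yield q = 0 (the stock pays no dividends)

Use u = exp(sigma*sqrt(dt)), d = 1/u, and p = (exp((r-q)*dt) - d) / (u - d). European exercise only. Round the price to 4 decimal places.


dt = T/N = 0.062500
u = exp(sigma*sqrt(dt)) = 1.038212; d = 1/u = 0.963194
p = (exp((r-q)*dt) - d) / (u - d) = 0.510636
Discount per step: exp(-r*dt) = 0.998501
Stock lattice S(k, i) with i counting down-moves:
  k=0: S(0,0) = 50.4400
  k=1: S(1,0) = 52.3674; S(1,1) = 48.5835
  k=2: S(2,0) = 54.3685; S(2,1) = 50.4400; S(2,2) = 46.7954
  k=3: S(3,0) = 56.4460; S(3,1) = 52.3674; S(3,2) = 48.5835; S(3,3) = 45.0731
  k=4: S(4,0) = 58.6029; S(4,1) = 54.3685; S(4,2) = 50.4400; S(4,3) = 46.7954; S(4,4) = 43.4141
Terminal payoffs V(N, i) = max(S_T - K, 0):
  V(4,0) = 6.932919; V(4,1) = 2.698477; V(4,2) = 0.000000; V(4,3) = 0.000000; V(4,4) = 0.000000
Backward induction: V(k, i) = exp(-r*dt) * [p * V(k+1, i) + (1-p) * V(k+1, i+1)].
  V(3,0) = exp(-r*dt) * [p*6.932919 + (1-p)*2.698477] = 4.853452
  V(3,1) = exp(-r*dt) * [p*2.698477 + (1-p)*0.000000] = 1.375875
  V(3,2) = exp(-r*dt) * [p*0.000000 + (1-p)*0.000000] = 0.000000
  V(3,3) = exp(-r*dt) * [p*0.000000 + (1-p)*0.000000] = 0.000000
  V(2,0) = exp(-r*dt) * [p*4.853452 + (1-p)*1.375875] = 3.146928
  V(2,1) = exp(-r*dt) * [p*1.375875 + (1-p)*0.000000] = 0.701519
  V(2,2) = exp(-r*dt) * [p*0.000000 + (1-p)*0.000000] = 0.000000
  V(1,0) = exp(-r*dt) * [p*3.146928 + (1-p)*0.701519] = 1.947311
  V(1,1) = exp(-r*dt) * [p*0.701519 + (1-p)*0.000000] = 0.357684
  V(0,0) = exp(-r*dt) * [p*1.947311 + (1-p)*0.357684] = 1.167653

Answer: Price = V(0,0) = 1.1677


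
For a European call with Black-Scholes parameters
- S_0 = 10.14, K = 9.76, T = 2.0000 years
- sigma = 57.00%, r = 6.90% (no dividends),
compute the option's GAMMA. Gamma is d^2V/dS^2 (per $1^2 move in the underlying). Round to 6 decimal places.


Answer: Gamma = 0.040232

Derivation:
d1 = 0.6216282372; d2 = -0.1844734934
phi(d1) = 0.3288513790; exp(-qT) = 1.0000000000; exp(-rT) = 0.8710986917
Gamma = exp(-qT) * phi(d1) / (S * sigma * sqrt(T)) = 1.0000000000 * 0.3288513790 / (10.1400 * 0.5700 * 1.4142135624) = 0.040232


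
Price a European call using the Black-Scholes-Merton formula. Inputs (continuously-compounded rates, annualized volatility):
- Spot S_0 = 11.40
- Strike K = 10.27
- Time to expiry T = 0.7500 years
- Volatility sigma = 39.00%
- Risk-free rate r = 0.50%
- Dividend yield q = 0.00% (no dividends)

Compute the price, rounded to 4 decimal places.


d1 = (ln(S/K) + (r - q + 0.5*sigma^2) * T) / (sigma * sqrt(T)) = 0.48904183
d2 = d1 - sigma * sqrt(T) = 0.15129192
exp(-rT) = 0.99625702; exp(-qT) = 1.00000000
C = S_0 * exp(-qT) * N(d1) - K * exp(-rT) * N(d2)
N(d1) = 0.68759396; N(d2) = 0.56012728
C = 11.4000 * 1.00000000 * 0.68759396 - 10.2700 * 0.99625702 * 0.56012728 = 2.1076

Answer: Price = 2.1076


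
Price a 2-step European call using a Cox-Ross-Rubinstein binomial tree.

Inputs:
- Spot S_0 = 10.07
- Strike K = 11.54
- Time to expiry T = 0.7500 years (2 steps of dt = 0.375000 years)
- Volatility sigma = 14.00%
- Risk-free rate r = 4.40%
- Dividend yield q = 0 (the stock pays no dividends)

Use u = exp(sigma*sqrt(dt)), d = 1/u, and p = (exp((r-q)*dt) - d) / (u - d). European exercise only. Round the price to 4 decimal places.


Answer: Price = V(0,0) = 0.1325

Derivation:
dt = T/N = 0.375000
u = exp(sigma*sqrt(dt)) = 1.089514; d = 1/u = 0.917840
p = (exp((r-q)*dt) - d) / (u - d) = 0.575490
Discount per step: exp(-r*dt) = 0.983635
Stock lattice S(k, i) with i counting down-moves:
  k=0: S(0,0) = 10.0700
  k=1: S(1,0) = 10.9714; S(1,1) = 9.2426
  k=2: S(2,0) = 11.9535; S(2,1) = 10.0700; S(2,2) = 8.4833
Terminal payoffs V(N, i) = max(S_T - K, 0):
  V(2,0) = 0.413510; V(2,1) = 0.000000; V(2,2) = 0.000000
Backward induction: V(k, i) = exp(-r*dt) * [p * V(k+1, i) + (1-p) * V(k+1, i+1)].
  V(1,0) = exp(-r*dt) * [p*0.413510 + (1-p)*0.000000] = 0.234077
  V(1,1) = exp(-r*dt) * [p*0.000000 + (1-p)*0.000000] = 0.000000
  V(0,0) = exp(-r*dt) * [p*0.234077 + (1-p)*0.000000] = 0.132504


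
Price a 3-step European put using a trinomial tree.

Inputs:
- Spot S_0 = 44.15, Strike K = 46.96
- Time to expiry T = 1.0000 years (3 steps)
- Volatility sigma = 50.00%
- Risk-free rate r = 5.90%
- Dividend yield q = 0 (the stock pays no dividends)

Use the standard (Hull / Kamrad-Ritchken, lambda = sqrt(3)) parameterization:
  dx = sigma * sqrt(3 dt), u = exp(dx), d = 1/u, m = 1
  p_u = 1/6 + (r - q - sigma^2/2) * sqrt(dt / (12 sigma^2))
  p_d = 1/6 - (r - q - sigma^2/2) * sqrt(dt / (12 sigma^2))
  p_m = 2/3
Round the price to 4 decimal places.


dt = T/N = 0.333333; dx = sigma*sqrt(3*dt) = 0.500000
u = exp(dx) = 1.648721; d = 1/u = 0.606531
p_u = 0.144667, p_m = 0.666667, p_d = 0.188667
Discount per step: exp(-r*dt) = 0.980525
Stock lattice S(k, j) with j the centered position index:
  k=0: S(0,+0) = 44.1500
  k=1: S(1,-1) = 26.7783; S(1,+0) = 44.1500; S(1,+1) = 72.7910
  k=2: S(2,-2) = 16.2419; S(2,-1) = 26.7783; S(2,+0) = 44.1500; S(2,+1) = 72.7910; S(2,+2) = 120.0121
  k=3: S(3,-3) = 9.8512; S(3,-2) = 16.2419; S(3,-1) = 26.7783; S(3,+0) = 44.1500; S(3,+1) = 72.7910; S(3,+2) = 120.0121; S(3,+3) = 197.8666
Terminal payoffs V(N, j) = max(K - S_T, 0):
  V(3,-3) = 37.108803; V(3,-2) = 30.718123; V(3,-1) = 20.181671; V(3,+0) = 2.810000; V(3,+1) = 0.000000; V(3,+2) = 0.000000; V(3,+3) = 0.000000
Backward induction: V(k, j) = exp(-r*dt) * [p_u * V(k+1, j+1) + p_m * V(k+1, j) + p_d * V(k+1, j-1)]
  V(2,-2) = exp(-r*dt) * [p_u*20.181671 + p_m*30.718123 + p_d*37.108803] = 29.807540
  V(2,-1) = exp(-r*dt) * [p_u*2.810000 + p_m*20.181671 + p_d*30.718123] = 19.273646
  V(2,+0) = exp(-r*dt) * [p_u*0.000000 + p_m*2.810000 + p_d*20.181671] = 5.570308
  V(2,+1) = exp(-r*dt) * [p_u*0.000000 + p_m*0.000000 + p_d*2.810000] = 0.519829
  V(2,+2) = exp(-r*dt) * [p_u*0.000000 + p_m*0.000000 + p_d*0.000000] = 0.000000
  V(1,-1) = exp(-r*dt) * [p_u*5.570308 + p_m*19.273646 + p_d*29.807540] = 18.903183
  V(1,+0) = exp(-r*dt) * [p_u*0.519829 + p_m*5.570308 + p_d*19.273646] = 7.280436
  V(1,+1) = exp(-r*dt) * [p_u*0.000000 + p_m*0.519829 + p_d*5.570308] = 1.370269
  V(0,+0) = exp(-r*dt) * [p_u*1.370269 + p_m*7.280436 + p_d*18.903183] = 8.450420

Answer: Price = V(0,0) = 8.4504


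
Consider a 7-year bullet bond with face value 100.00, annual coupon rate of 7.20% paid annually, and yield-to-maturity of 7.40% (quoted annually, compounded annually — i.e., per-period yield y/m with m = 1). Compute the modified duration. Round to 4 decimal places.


Coupon per period c = face * coupon_rate / m = 7.200000
Periods per year m = 1; per-period yield y/m = 0.074000
Number of cashflows N = 7
Cashflows (t years, CF_t, discount factor 1/(1+y/m)^(m*t), PV):
  t = 1.0000: CF_t = 7.200000, DF = 0.931099, PV = 6.703911
  t = 2.0000: CF_t = 7.200000, DF = 0.866945, PV = 6.242002
  t = 3.0000: CF_t = 7.200000, DF = 0.807211, PV = 5.811920
  t = 4.0000: CF_t = 7.200000, DF = 0.751593, PV = 5.411471
  t = 5.0000: CF_t = 7.200000, DF = 0.699808, PV = 5.038614
  t = 6.0000: CF_t = 7.200000, DF = 0.651590, PV = 4.691447
  t = 7.0000: CF_t = 107.200000, DF = 0.606694, PV = 65.037646
Price P = sum_t PV_t = 98.937012
First compute Macaulay numerator sum_t t * PV_t:
  t * PV_t at t = 1.0000: 6.703911
  t * PV_t at t = 2.0000: 12.484005
  t * PV_t at t = 3.0000: 17.435761
  t * PV_t at t = 4.0000: 21.645886
  t * PV_t at t = 5.0000: 25.193070
  t * PV_t at t = 6.0000: 28.148682
  t * PV_t at t = 7.0000: 455.263524
Macaulay duration D = 566.874838 / 98.937012 = 5.729654
Modified duration = D / (1 + y/m) = 5.729654 / (1 + 0.074000) = 5.334873

Answer: Modified duration = 5.3349


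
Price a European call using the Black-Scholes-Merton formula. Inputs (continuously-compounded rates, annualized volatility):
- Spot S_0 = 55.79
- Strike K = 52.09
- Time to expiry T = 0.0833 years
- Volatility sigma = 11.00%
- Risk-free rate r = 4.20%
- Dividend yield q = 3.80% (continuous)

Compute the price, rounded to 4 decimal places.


Answer: Price = 3.7146

Derivation:
d1 = (ln(S/K) + (r - q + 0.5*sigma^2) * T) / (sigma * sqrt(T)) = 2.18782300
d2 = d1 - sigma * sqrt(T) = 2.15607509
exp(-rT) = 0.99650751; exp(-qT) = 0.99683960
C = S_0 * exp(-qT) * N(d1) - K * exp(-rT) * N(d2)
N(d1) = 0.98565875; N(d2) = 0.98446110
C = 55.7900 * 0.99683960 * 0.98565875 - 52.0900 * 0.99650751 * 0.98446110 = 3.7146


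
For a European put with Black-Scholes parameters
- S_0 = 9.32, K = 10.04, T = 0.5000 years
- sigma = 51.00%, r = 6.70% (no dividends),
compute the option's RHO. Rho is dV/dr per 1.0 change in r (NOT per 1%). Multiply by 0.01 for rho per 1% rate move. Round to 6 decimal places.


d1 = 0.0668576794; d2 = -0.2937667790
phi(d1) = 0.3980516502; exp(-qT) = 1.0000000000; exp(-rT) = 0.9670549112
N(-d2) = 0.6155319390
Rho = -K*T*exp(-rT)*N(-d2) = -10.0400 * 0.5000 * 0.9670549112 * 0.6155319390 = -2.988171

Answer: Rho = -2.988171


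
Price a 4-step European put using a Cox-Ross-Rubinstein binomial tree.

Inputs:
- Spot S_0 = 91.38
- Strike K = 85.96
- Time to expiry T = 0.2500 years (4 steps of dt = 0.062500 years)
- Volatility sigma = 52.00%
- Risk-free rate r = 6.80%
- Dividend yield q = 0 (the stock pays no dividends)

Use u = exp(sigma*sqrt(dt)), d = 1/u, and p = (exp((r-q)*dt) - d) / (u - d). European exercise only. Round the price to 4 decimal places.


Answer: Price = V(0,0) = 6.2622

Derivation:
dt = T/N = 0.062500
u = exp(sigma*sqrt(dt)) = 1.138828; d = 1/u = 0.878095
p = (exp((r-q)*dt) - d) / (u - d) = 0.483881
Discount per step: exp(-r*dt) = 0.995759
Stock lattice S(k, i) with i counting down-moves:
  k=0: S(0,0) = 91.3800
  k=1: S(1,0) = 104.0661; S(1,1) = 80.2404
  k=2: S(2,0) = 118.5135; S(2,1) = 91.3800; S(2,2) = 70.4587
  k=3: S(3,0) = 134.9665; S(3,1) = 104.0661; S(3,2) = 80.2404; S(3,3) = 61.8695
  k=4: S(4,0) = 153.7037; S(4,1) = 118.5135; S(4,2) = 91.3800; S(4,3) = 70.4587; S(4,4) = 54.3273
Terminal payoffs V(N, i) = max(K - S_T, 0):
  V(4,0) = 0.000000; V(4,1) = 0.000000; V(4,2) = 0.000000; V(4,3) = 15.501306; V(4,4) = 31.632712
Backward induction: V(k, i) = exp(-r*dt) * [p * V(k+1, i) + (1-p) * V(k+1, i+1)].
  V(3,0) = exp(-r*dt) * [p*0.000000 + (1-p)*0.000000] = 0.000000
  V(3,1) = exp(-r*dt) * [p*0.000000 + (1-p)*0.000000] = 0.000000
  V(3,2) = exp(-r*dt) * [p*0.000000 + (1-p)*15.501306] = 7.966595
  V(3,3) = exp(-r*dt) * [p*15.501306 + (1-p)*31.632712] = 23.725988
  V(2,0) = exp(-r*dt) * [p*0.000000 + (1-p)*0.000000] = 0.000000
  V(2,1) = exp(-r*dt) * [p*0.000000 + (1-p)*7.966595] = 4.094277
  V(2,2) = exp(-r*dt) * [p*7.966595 + (1-p)*23.725988] = 16.032043
  V(1,0) = exp(-r*dt) * [p*0.000000 + (1-p)*4.094277] = 2.104174
  V(1,1) = exp(-r*dt) * [p*4.094277 + (1-p)*16.032043] = 10.212096
  V(0,0) = exp(-r*dt) * [p*2.104174 + (1-p)*10.212096] = 6.262159


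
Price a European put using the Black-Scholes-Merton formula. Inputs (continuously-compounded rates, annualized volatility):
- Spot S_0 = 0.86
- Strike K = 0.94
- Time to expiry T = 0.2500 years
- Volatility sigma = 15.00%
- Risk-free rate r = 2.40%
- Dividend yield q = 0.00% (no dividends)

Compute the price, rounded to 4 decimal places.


d1 = (ln(S/K) + (r - q + 0.5*sigma^2) * T) / (sigma * sqrt(T)) = -1.06846648
d2 = d1 - sigma * sqrt(T) = -1.14346648
exp(-rT) = 0.99401796; exp(-qT) = 1.00000000
P = K * exp(-rT) * N(-d2) - S_0 * exp(-qT) * N(-d1)
N(-d1) = 0.85734493; N(-d2) = 0.87357752
P = 0.9400 * 0.99401796 * 0.87357752 - 0.8600 * 1.00000000 * 0.85734493 = 0.0789

Answer: Price = 0.0789


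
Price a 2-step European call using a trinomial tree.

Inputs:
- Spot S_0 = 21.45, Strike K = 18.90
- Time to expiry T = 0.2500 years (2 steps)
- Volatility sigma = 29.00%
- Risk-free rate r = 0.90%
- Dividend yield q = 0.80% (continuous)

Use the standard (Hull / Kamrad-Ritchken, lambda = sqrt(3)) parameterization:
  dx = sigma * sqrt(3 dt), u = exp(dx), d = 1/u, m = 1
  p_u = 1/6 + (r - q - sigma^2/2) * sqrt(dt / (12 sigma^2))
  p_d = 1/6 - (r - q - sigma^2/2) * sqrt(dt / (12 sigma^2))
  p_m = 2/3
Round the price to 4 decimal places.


dt = T/N = 0.125000; dx = sigma*sqrt(3*dt) = 0.177588
u = exp(dx) = 1.194333; d = 1/u = 0.837287
p_u = 0.152220, p_m = 0.666667, p_d = 0.181114
Discount per step: exp(-r*dt) = 0.998876
Stock lattice S(k, j) with j the centered position index:
  k=0: S(0,+0) = 21.4500
  k=1: S(1,-1) = 17.9598; S(1,+0) = 21.4500; S(1,+1) = 25.6184
  k=2: S(2,-2) = 15.0375; S(2,-1) = 17.9598; S(2,+0) = 21.4500; S(2,+1) = 25.6184; S(2,+2) = 30.5970
Terminal payoffs V(N, j) = max(S_T - K, 0):
  V(2,-2) = 0.000000; V(2,-1) = 0.000000; V(2,+0) = 2.550000; V(2,+1) = 6.718446; V(2,+2) = 11.696960
Backward induction: V(k, j) = exp(-r*dt) * [p_u * V(k+1, j+1) + p_m * V(k+1, j) + p_d * V(k+1, j-1)]
  V(1,-1) = exp(-r*dt) * [p_u*2.550000 + p_m*0.000000 + p_d*0.000000] = 0.387724
  V(1,+0) = exp(-r*dt) * [p_u*6.718446 + p_m*2.550000 + p_d*0.000000] = 2.719618
  V(1,+1) = exp(-r*dt) * [p_u*11.696960 + p_m*6.718446 + p_d*2.550000] = 6.713754
  V(0,+0) = exp(-r*dt) * [p_u*6.713754 + p_m*2.719618 + p_d*0.387724] = 2.901999

Answer: Price = V(0,0) = 2.9020
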